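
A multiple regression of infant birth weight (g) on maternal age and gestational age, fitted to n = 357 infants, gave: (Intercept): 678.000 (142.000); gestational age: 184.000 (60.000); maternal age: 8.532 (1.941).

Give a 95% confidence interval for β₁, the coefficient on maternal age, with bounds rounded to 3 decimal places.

(4.715, 12.349)

Read off: b = 8.532, SE = 1.941 for maternal age.
df = n − k − 1 = 357 − 2 − 1 = 354.
t* = t_{0.025, 354} = 1.966688.
Margin = t* × SE = 1.966688 × 1.941 = 3.81734.
CI: 8.532 ± 3.81734 → (4.715, 12.349).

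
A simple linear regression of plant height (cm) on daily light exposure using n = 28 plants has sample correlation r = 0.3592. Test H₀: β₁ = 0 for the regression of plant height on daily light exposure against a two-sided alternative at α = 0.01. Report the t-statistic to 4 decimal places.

t = r·√(n − 2)/√(1 − r²) = 0.3592·√26/√0.870975 = 1.9625.
df = n − 2 = 26.
Two-sided p ≈ 0.0605, which is ≥ 0.01, so fail to reject H₀.
The data do not give significant evidence of a linear association between daily light exposure and plant height.

t = 1.9625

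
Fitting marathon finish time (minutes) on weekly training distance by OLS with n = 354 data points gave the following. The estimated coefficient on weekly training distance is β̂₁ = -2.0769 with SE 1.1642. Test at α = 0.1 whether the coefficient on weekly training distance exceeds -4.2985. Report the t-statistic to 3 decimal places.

H₀: β₁ = -4.2985 vs H₁: β₁ > -4.2985.
t = (β̂₁ − β₁⁰)/SE = (-2.0769 − (-4.2985)) / 1.1642 = 1.908.
df = n − 2 = 354 − 2 = 352.
One-sided p ≈ 0.0286, which is < 0.1, so reject H₀.
There is evidence that the true slope on weekly training distance exceeds -4.2985 minutes per unit.

t = 1.908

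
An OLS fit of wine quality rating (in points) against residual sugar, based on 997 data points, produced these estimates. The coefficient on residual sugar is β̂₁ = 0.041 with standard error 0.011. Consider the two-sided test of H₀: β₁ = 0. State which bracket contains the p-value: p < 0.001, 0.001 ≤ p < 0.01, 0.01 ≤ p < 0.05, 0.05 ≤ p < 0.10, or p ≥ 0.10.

p < 0.001

t = 0.041 / 0.011 = 3.727.
df = n − 2 = 997 − 2 = 995.
Two-sided p = 2·P(T_{995} > |t|) ≈ 0.0002.
So p < 0.001.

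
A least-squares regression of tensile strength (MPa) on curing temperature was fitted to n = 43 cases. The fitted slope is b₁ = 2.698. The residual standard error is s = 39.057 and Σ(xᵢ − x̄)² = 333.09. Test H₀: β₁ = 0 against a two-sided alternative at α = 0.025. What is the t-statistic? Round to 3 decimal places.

SE(b₁) = s/√Sₓₓ = 39.057/√333.09 = 2.14002.
t = 2.698 / 2.14002 = 1.261.
df = n − 2 = 41.
Two-sided p ≈ 0.2145, which is ≥ 0.025, so fail to reject H₀.
The data do not give significant evidence of an association between curing temperature and tensile strength.

t = 1.261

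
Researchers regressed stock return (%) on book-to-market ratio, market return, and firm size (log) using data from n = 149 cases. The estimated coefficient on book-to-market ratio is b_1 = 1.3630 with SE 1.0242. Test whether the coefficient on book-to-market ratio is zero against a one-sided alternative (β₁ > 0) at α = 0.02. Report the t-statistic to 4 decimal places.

t = 1.3308

H₀: β₁ = 0 vs H₁: β₁ > 0.
t = (b_1 − β₁⁰)/SE = 1.3630 / 1.0242 = 1.3308.
df = n − k − 1 = 149 − 3 − 1 = 145.
One-sided p ≈ 0.0927, which is ≥ 0.02, so fail to reject H₀.
The data do not give significant evidence that the true slope on book-to-market ratio is positive, holding the other predictors fixed.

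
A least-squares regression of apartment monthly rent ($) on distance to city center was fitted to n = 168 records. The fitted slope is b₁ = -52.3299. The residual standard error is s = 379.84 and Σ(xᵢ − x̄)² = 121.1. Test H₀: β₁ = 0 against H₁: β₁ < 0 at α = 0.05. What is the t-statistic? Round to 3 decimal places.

SE(b₁) = s/√Sₓₓ = 379.84/√121.1 = 34.5166.
t = -52.3299 / 34.5166 = -1.516.
df = n − 2 = 166.
One-sided p ≈ 0.0657, which is ≥ 0.05, so fail to reject H₀.
The data do not give significant evidence that the true slope on distance to city center is negative.

t = -1.516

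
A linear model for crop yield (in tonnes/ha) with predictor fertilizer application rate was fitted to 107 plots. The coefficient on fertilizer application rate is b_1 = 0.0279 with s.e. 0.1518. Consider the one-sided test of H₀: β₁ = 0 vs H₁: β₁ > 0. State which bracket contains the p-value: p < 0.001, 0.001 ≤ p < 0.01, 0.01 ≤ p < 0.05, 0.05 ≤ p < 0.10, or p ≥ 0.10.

p ≥ 0.10

t = 0.0279 / 0.1518 = 0.184.
df = n − 2 = 107 − 2 = 105.
One-sided p = P(T_{105} > t) ≈ 0.4273.
So p ≥ 0.10.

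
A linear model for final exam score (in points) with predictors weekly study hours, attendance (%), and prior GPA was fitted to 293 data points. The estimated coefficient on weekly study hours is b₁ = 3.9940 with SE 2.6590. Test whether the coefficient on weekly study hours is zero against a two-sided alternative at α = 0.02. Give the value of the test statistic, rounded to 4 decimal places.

t = 1.5021

H₀: β₁ = 0 vs H₁: β₁ ≠ 0.
t = (b₁ − β₁⁰)/SE = 3.9940 / 2.6590 = 1.5021.
df = n − k − 1 = 293 − 3 − 1 = 289.
Two-sided p ≈ 0.1342, which is ≥ 0.02, so fail to reject H₀.
The data do not give significant evidence of an association between weekly study hours and final exam score, after adjusting for the other predictors.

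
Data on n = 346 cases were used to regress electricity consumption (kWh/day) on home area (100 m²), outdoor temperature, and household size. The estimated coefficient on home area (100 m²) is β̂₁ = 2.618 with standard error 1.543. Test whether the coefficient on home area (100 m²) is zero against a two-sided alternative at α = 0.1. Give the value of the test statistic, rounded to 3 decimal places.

t = 1.697

H₀: β₁ = 0 vs H₁: β₁ ≠ 0.
t = (β̂₁ − β₁⁰)/SE = 2.618 / 1.543 = 1.697.
df = n − k − 1 = 346 − 3 − 1 = 342.
Two-sided p ≈ 0.0907, which is < 0.1, so reject H₀.
There is evidence that home area (100 m²) is associated with electricity consumption, holding the other predictors fixed.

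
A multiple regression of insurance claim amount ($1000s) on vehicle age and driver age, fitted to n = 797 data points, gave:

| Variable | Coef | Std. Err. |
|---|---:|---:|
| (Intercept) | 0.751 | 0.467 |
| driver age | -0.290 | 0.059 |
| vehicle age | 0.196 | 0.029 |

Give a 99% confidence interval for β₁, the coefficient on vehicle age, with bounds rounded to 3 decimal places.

(0.121, 0.271)

Read off: b = 0.196, SE = 0.029 for vehicle age.
df = n − k − 1 = 797 − 2 − 1 = 794.
t* = t_{0.005, 794} = 2.582035.
Margin = t* × SE = 2.582035 × 0.029 = 0.07488.
CI: 0.196 ± 0.07488 → (0.121, 0.271).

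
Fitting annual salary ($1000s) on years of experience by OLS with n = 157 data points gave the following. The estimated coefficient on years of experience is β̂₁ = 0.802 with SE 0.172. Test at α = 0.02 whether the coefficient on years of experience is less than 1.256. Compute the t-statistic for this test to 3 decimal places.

H₀: β₁ = 1.256 vs H₁: β₁ < 1.256.
t = (β̂₁ − β₁⁰)/SE = (0.802 − 1.256) / 0.172 = -2.640.
df = n − 2 = 157 − 2 = 155.
One-sided p ≈ 0.0046, which is < 0.02, so reject H₀.
There is evidence that the true slope on years of experience is below 1.256 $1000s per unit.

t = -2.640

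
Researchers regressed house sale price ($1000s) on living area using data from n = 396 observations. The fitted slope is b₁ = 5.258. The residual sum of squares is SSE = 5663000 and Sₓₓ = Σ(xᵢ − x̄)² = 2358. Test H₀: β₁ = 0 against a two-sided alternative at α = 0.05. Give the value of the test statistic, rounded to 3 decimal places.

MSE = SSE/(n − 2) = 5663000/394 = 14373.1.
SE(b₁) = √(MSE/Sₓₓ) = √(14373.1/2358) = 2.4689.
t = 5.258 / 2.4689 = 2.130.
df = n − 2 = 394.
Two-sided p ≈ 0.0338, which is < 0.05, so reject H₀.
There is evidence that living area is associated with house sale price.

t = 2.130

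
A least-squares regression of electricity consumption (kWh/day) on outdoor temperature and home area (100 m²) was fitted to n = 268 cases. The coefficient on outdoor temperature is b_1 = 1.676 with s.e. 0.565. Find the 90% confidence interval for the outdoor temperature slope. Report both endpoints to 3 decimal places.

(0.743, 2.609)

df = n − k − 1 = 268 − 2 − 1 = 265.
t* = t_{0.05, 265} = 1.650624.
Margin = t* × SE = 1.650624 × 0.565 = 0.93260.
CI: 1.676 ± 0.93260 → (0.743, 2.609).
With 90% confidence, each one-unit increase in outdoor temperature is associated with a change of between 0.743 and 2.609 kWh/day in electricity consumption, holding the other predictors fixed.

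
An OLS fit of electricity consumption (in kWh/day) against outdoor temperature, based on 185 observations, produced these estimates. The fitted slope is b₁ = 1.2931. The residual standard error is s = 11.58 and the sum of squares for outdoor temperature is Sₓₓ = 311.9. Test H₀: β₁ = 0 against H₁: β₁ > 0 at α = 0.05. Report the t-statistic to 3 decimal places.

t = 1.972

SE(b₁) = s/√Sₓₓ = 11.58/√311.9 = 0.655693.
t = 1.2931 / 0.655693 = 1.972.
df = n − 2 = 183.
One-sided p ≈ 0.0251, which is < 0.05, so reject H₀.
There is evidence that the true slope on outdoor temperature is positive.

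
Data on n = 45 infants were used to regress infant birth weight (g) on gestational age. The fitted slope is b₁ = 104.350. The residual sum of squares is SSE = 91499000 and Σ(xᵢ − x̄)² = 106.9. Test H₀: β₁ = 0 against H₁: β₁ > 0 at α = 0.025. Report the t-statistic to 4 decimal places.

MSE = SSE/(n − 2) = 91499000/43 = 2.12788e+06.
SE(b₁) = √(MSE/Sₓₓ) = √(2.12788e+06/106.9) = 141.086.
t = 104.350 / 141.086 = 0.7396.
df = n − 2 = 43.
One-sided p ≈ 0.2318, which is ≥ 0.025, so fail to reject H₀.
The data do not give significant evidence that the true slope on gestational age is positive.

t = 0.7396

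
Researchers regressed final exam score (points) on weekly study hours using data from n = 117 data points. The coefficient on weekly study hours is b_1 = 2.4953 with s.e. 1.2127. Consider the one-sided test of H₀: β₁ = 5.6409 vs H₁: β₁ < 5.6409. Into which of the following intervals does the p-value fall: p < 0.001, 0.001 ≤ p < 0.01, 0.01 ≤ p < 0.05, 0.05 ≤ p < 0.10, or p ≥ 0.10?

0.001 ≤ p < 0.01

t = (2.4953 − 5.6409) / 1.2127 = -2.594.
df = n − 2 = 117 − 2 = 115.
One-sided p = P(T_{115} < t) ≈ 0.0054.
So 0.001 ≤ p < 0.01.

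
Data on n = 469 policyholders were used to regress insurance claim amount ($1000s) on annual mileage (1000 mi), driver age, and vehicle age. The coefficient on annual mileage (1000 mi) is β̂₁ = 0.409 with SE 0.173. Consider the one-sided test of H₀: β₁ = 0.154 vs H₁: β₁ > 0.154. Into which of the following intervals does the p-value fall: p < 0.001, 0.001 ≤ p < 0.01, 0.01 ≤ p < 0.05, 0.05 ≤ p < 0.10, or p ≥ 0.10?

0.05 ≤ p < 0.10

t = (0.409 − 0.154) / 0.173 = 1.474.
df = n − k − 1 = 469 − 3 − 1 = 465.
One-sided p = P(T_{465} > t) ≈ 0.0706.
So 0.05 ≤ p < 0.10.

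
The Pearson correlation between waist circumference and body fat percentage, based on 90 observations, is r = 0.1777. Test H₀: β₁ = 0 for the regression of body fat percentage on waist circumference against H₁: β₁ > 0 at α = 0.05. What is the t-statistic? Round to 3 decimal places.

t = r·√(n − 2)/√(1 − r²) = 0.1777·√88/√0.968423 = 1.694.
df = n − 2 = 88.
One-sided p ≈ 0.0469, which is < 0.05, so reject H₀.
There is evidence of a linear association between waist circumference and body fat percentage.

t = 1.694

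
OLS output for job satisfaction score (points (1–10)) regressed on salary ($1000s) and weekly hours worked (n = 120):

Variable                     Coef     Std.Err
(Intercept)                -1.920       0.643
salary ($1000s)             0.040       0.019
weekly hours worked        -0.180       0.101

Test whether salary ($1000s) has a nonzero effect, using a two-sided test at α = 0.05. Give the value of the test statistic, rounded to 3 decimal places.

Read off: b = 0.040, SE = 0.019 for salary ($1000s).
H₀: β₁ = 0 vs H₁: β₁ ≠ 0.
t = 0.040 / 0.019 = 2.105.
df = n − k − 1 = 120 − 2 − 1 = 117.
Two-sided p ≈ 0.0374, which is < 0.05, so reject H₀.
There is evidence that salary ($1000s) is associated with job satisfaction score, holding the other predictors fixed.

t = 2.105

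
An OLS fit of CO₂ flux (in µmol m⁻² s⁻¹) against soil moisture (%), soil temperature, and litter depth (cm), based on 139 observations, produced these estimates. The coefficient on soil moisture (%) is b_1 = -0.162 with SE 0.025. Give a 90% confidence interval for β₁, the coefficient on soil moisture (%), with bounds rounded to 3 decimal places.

df = n − k − 1 = 139 − 3 − 1 = 135.
t* = t_{0.05, 135} = 1.656219.
Margin = t* × SE = 1.656219 × 0.025 = 0.04141.
CI: -0.162 ± 0.04141 → (-0.203, -0.121).
With 90% confidence, each one-unit increase in soil moisture (%) is associated with a change of between -0.203 and -0.121 µmol m⁻² s⁻¹ in CO₂ flux, holding the other predictors fixed.

(-0.203, -0.121)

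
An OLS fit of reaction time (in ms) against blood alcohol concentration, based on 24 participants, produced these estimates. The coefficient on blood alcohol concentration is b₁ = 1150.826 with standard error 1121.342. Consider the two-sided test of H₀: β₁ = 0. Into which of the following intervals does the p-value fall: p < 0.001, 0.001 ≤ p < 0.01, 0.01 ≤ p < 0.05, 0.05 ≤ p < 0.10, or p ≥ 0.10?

p ≥ 0.10

t = 1150.826 / 1121.342 = 1.026.
df = n − 2 = 24 − 2 = 22.
Two-sided p = 2·P(T_{22} > |t|) ≈ 0.3159.
So p ≥ 0.10.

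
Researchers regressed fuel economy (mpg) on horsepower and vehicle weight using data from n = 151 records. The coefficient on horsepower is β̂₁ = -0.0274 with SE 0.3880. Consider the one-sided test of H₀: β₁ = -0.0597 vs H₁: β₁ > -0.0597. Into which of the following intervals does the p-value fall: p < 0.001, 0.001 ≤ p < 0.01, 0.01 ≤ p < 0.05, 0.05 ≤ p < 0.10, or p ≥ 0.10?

t = (-0.0274 − (-0.0597)) / 0.3880 = 0.083.
df = n − k − 1 = 151 − 2 − 1 = 148.
One-sided p = P(T_{148} > t) ≈ 0.4669.
So p ≥ 0.10.

p ≥ 0.10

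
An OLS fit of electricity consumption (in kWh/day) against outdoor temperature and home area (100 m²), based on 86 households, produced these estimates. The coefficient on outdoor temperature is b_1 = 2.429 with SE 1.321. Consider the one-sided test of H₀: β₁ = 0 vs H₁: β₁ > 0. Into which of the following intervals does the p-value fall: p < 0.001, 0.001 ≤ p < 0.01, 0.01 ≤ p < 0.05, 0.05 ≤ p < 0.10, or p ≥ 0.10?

t = 2.429 / 1.321 = 1.839.
df = n − k − 1 = 86 − 2 − 1 = 83.
One-sided p = P(T_{83} > t) ≈ 0.0348.
So 0.01 ≤ p < 0.05.

0.01 ≤ p < 0.05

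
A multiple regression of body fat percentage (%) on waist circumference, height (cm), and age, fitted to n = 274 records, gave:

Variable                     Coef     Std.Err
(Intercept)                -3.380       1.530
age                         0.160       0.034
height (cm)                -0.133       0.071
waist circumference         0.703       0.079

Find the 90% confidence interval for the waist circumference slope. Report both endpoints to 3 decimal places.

(0.573, 0.833)

Read off: b = 0.703, SE = 0.079 for waist circumference.
df = n − k − 1 = 274 − 3 − 1 = 270.
t* = t_{0.05, 270} = 1.650517.
Margin = t* × SE = 1.650517 × 0.079 = 0.13039.
CI: 0.703 ± 0.13039 → (0.573, 0.833).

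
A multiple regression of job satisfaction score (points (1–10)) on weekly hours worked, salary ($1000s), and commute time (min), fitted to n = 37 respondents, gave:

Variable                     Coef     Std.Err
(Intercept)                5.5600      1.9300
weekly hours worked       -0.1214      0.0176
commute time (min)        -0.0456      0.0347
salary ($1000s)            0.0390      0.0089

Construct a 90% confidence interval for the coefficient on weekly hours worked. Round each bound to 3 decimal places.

Read off: b = -0.1214, SE = 0.0176 for weekly hours worked.
df = n − k − 1 = 37 − 3 − 1 = 33.
t* = t_{0.05, 33} = 1.69236.
Margin = t* × SE = 1.69236 × 0.0176 = 0.02979.
CI: -0.1214 ± 0.02979 → (-0.151, -0.092).

(-0.151, -0.092)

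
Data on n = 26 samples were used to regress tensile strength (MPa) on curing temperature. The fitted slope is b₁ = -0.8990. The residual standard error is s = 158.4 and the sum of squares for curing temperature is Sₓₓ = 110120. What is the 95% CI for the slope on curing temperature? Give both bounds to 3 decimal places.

(-1.884, 0.086)

SE(b₁) = s/√Sₓₓ = 158.4/√110120 = 0.477334.
df = n − 2 = 24.
t* = t_{0.025, 24} = 2.063899.
Margin = t* × SE = 2.063899 × 0.477334 = 0.98517.
CI: -0.8990 ± 0.98517 → (-1.884, 0.086).
With 95% confidence, each one-unit increase in curing temperature is associated with a change of between -1.884 and 0.086 MPa in tensile strength.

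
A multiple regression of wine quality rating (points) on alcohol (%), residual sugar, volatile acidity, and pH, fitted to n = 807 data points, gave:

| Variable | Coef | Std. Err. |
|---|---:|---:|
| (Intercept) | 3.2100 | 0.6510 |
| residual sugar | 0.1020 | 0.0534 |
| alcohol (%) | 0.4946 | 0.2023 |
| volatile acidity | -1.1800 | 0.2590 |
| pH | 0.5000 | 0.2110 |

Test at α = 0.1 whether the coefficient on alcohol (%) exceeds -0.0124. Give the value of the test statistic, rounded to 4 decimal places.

Read off: b = 0.4946, SE = 0.2023 for alcohol (%).
H₀: β₁ = -0.0124 vs H₁: β₁ > -0.0124.
t = (0.4946 − (-0.0124)) / 0.2023 = 2.5062.
df = n − k − 1 = 807 − 4 − 1 = 802.
One-sided p ≈ 0.0062, which is < 0.1, so reject H₀.
There is evidence that the true slope on alcohol (%) exceeds -0.0124 points per unit, holding the other predictors fixed.

t = 2.5062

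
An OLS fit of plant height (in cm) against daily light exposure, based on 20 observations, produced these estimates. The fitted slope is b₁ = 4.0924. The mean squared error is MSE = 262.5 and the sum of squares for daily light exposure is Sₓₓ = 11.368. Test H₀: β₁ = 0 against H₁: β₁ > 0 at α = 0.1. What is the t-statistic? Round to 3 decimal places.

SE(b₁) = √(MSE/Sₓₓ) = √(262.5/11.368) = 4.80532.
t = 4.0924 / 4.80532 = 0.852.
df = n − 2 = 18.
One-sided p ≈ 0.2028, which is ≥ 0.1, so fail to reject H₀.
The data do not give significant evidence that the true slope on daily light exposure is positive.

t = 0.852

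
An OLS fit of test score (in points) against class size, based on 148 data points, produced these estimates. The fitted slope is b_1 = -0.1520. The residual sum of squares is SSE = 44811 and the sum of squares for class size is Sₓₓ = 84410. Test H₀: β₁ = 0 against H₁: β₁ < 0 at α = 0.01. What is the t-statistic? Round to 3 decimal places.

MSE = SSE/(n − 2) = 44811/146 = 306.925.
SE(b_1) = √(MSE/Sₓₓ) = √(306.925/84410) = 0.0603002.
t = -0.1520 / 0.0603002 = -2.521.
df = n − 2 = 146.
One-sided p ≈ 0.0064, which is < 0.01, so reject H₀.
There is evidence that the true slope on class size is negative.

t = -2.521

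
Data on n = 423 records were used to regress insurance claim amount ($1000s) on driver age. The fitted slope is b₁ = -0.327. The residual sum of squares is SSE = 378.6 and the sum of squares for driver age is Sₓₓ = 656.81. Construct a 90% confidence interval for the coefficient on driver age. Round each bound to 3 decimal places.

MSE = SSE/(n − 2) = 378.6/421 = 0.899287.
SE(b₁) = √(MSE/Sₓₓ) = √(0.899287/656.81) = 0.0370024.
df = n − 2 = 421.
t* = t_{0.05, 421} = 1.648481.
Margin = t* × SE = 1.648481 × 0.0370024 = 0.06100.
CI: -0.327 ± 0.06100 → (-0.388, -0.266).
With 90% confidence, each one-unit increase in driver age is associated with a change of between -0.388 and -0.266 $1000s in insurance claim amount.

(-0.388, -0.266)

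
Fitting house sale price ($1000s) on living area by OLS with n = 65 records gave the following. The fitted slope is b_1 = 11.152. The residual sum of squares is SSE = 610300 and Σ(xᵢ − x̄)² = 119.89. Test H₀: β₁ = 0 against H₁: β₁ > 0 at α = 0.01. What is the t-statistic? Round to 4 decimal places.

MSE = SSE/(n − 2) = 610300/63 = 9687.3.
SE(b_1) = √(MSE/Sₓₓ) = √(9687.3/119.89) = 8.98897.
t = 11.152 / 8.98897 = 1.2406.
df = n − 2 = 63.
One-sided p ≈ 0.1097, which is ≥ 0.01, so fail to reject H₀.
The data do not give significant evidence that the true slope on living area is positive.

t = 1.2406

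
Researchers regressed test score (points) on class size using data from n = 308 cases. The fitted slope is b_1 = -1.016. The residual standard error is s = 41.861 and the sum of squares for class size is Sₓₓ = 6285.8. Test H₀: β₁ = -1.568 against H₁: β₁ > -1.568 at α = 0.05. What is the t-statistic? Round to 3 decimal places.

SE(b_1) = s/√Sₓₓ = 41.861/√6285.8 = 0.527994.
t = (-1.016 − (-1.568)) / 0.527994 = 1.045.
df = n − 2 = 306.
One-sided p ≈ 0.1483, which is ≥ 0.05, so fail to reject H₀.
The data do not give significant evidence that the true slope on class size exceeds -1.568 points per unit.

t = 1.045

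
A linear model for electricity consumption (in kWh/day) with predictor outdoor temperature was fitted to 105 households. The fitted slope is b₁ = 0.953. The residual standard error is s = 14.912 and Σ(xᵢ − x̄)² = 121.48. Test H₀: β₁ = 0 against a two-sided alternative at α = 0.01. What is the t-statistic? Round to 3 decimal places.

t = 0.704

SE(b₁) = s/√Sₓₓ = 14.912/√121.48 = 1.35296.
t = 0.953 / 1.35296 = 0.704.
df = n − 2 = 103.
Two-sided p ≈ 0.4828, which is ≥ 0.01, so fail to reject H₀.
The data do not give significant evidence of an association between outdoor temperature and electricity consumption.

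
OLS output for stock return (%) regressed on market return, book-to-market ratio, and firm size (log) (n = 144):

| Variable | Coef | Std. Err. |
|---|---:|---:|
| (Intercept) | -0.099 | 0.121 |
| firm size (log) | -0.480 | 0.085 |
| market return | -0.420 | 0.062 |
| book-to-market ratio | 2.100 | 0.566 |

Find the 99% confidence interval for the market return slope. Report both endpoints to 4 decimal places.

Read off: b = -0.420, SE = 0.062 for market return.
df = n − k − 1 = 144 − 3 − 1 = 140.
t* = t_{0.005, 140} = 2.611403.
Margin = t* × SE = 2.611403 × 0.062 = 0.161907.
CI: -0.420 ± 0.161907 → (-0.5819, -0.2581).

(-0.5819, -0.2581)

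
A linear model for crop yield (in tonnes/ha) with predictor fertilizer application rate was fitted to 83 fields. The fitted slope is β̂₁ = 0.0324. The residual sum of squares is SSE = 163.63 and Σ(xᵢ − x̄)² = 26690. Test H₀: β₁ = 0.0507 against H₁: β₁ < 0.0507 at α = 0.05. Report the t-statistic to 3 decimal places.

MSE = SSE/(n − 2) = 163.63/81 = 2.02012.
SE(β̂₁) = √(MSE/Sₓₓ) = √(2.02012/26690) = 0.00869991.
t = (0.0324 − 0.0507) / 0.00869991 = -2.103.
df = n − 2 = 81.
One-sided p ≈ 0.0193, which is < 0.05, so reject H₀.
There is evidence that the true slope on fertilizer application rate is below 0.0507 tonnes/ha per unit.

t = -2.103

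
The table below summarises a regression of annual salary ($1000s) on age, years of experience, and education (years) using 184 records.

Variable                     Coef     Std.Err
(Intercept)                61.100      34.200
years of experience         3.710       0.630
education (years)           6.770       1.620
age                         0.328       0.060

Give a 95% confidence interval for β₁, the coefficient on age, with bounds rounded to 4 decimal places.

(0.2096, 0.4464)

Read off: b = 0.328, SE = 0.060 for age.
df = n − k − 1 = 184 − 3 − 1 = 180.
t* = t_{0.025, 180} = 1.973231.
Margin = t* × SE = 1.973231 × 0.060 = 0.118394.
CI: 0.328 ± 0.118394 → (0.2096, 0.4464).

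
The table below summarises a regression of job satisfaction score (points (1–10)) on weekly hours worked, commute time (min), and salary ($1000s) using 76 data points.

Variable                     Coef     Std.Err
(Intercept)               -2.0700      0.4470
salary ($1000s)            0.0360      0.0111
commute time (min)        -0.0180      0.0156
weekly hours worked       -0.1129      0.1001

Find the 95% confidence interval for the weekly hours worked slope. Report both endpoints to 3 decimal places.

(-0.312, 0.087)

Read off: b = -0.1129, SE = 0.1001 for weekly hours worked.
df = n − k − 1 = 76 − 3 − 1 = 72.
t* = t_{0.025, 72} = 1.993464.
Margin = t* × SE = 1.993464 × 0.1001 = 0.19955.
CI: -0.1129 ± 0.19955 → (-0.312, 0.087).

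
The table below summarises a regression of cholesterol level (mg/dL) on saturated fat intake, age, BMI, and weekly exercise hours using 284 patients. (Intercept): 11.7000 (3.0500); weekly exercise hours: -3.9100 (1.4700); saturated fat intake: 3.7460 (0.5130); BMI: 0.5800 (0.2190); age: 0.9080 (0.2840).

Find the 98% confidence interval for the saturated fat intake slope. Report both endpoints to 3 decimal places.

(2.546, 4.946)

Read off: b = 3.7460, SE = 0.5130 for saturated fat intake.
df = n − k − 1 = 284 − 4 − 1 = 279.
t* = t_{0.01, 279} = 2.339788.
Margin = t* × SE = 2.339788 × 0.5130 = 1.20031.
CI: 3.7460 ± 1.20031 → (2.546, 4.946).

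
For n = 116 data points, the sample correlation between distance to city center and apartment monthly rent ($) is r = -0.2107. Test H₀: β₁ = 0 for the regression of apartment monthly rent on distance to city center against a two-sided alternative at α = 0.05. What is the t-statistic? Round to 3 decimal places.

t = r·√(n − 2)/√(1 − r²) = -0.2107·√114/√0.955606 = -2.301.
df = n − 2 = 114.
Two-sided p ≈ 0.0232, which is < 0.05, so reject H₀.
There is evidence of a linear association between distance to city center and apartment monthly rent.

t = -2.301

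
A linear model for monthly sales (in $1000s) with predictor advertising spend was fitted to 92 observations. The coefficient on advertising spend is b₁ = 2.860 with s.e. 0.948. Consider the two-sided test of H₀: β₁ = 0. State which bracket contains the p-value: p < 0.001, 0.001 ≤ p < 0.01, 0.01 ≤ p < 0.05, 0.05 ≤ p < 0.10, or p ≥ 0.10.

t = 2.860 / 0.948 = 3.017.
df = n − 2 = 92 − 2 = 90.
Two-sided p = 2·P(T_{90} > |t|) ≈ 0.0033.
So 0.001 ≤ p < 0.01.

0.001 ≤ p < 0.01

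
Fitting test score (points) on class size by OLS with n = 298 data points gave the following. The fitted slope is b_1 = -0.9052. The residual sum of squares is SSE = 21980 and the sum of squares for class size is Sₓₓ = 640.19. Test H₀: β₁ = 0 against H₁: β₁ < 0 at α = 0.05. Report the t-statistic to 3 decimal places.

MSE = SSE/(n − 2) = 21980/296 = 74.2568.
SE(b_1) = √(MSE/Sₓₓ) = √(74.2568/640.19) = 0.340576.
t = -0.9052 / 0.340576 = -2.658.
df = n − 2 = 296.
One-sided p ≈ 0.0041, which is < 0.05, so reject H₀.
There is evidence that the true slope on class size is negative.

t = -2.658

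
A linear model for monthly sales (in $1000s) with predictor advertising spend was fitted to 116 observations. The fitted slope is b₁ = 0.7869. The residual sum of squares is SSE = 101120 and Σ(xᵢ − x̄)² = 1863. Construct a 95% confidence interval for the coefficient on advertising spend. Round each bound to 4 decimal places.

MSE = SSE/(n − 2) = 101120/114 = 887.018.
SE(b₁) = √(MSE/Sₓₓ) = √(887.018/1863) = 0.690017.
df = n − 2 = 114.
t* = t_{0.025, 114} = 1.980992.
Margin = t* × SE = 1.980992 × 0.690017 = 1.366918.
CI: 0.7869 ± 1.366918 → (-0.5800, 2.1538).
With 95% confidence, each one-unit increase in advertising spend is associated with a change of between -0.5800 and 2.1538 $1000s in monthly sales.

(-0.5800, 2.1538)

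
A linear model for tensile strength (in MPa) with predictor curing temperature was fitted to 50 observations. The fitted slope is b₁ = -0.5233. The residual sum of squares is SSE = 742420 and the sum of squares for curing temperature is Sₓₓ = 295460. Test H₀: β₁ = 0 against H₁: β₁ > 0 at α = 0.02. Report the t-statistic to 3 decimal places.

t = -2.287

MSE = SSE/(n − 2) = 742420/48 = 15467.1.
SE(b₁) = √(MSE/Sₓₓ) = √(15467.1/295460) = 0.228799.
t = -0.5233 / 0.228799 = -2.287.
df = n − 2 = 48.
One-sided p ≈ 0.9867, which is ≥ 0.02, so fail to reject H₀.
The data do not give significant evidence that the true slope on curing temperature is positive.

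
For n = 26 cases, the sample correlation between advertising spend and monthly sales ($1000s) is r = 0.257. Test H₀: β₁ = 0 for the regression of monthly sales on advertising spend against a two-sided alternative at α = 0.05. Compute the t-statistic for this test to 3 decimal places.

t = 1.303

t = r·√(n − 2)/√(1 − r²) = 0.257·√24/√0.933951 = 1.303.
df = n − 2 = 24.
Two-sided p ≈ 0.2050, which is ≥ 0.05, so fail to reject H₀.
The data do not give significant evidence of a linear association between advertising spend and monthly sales.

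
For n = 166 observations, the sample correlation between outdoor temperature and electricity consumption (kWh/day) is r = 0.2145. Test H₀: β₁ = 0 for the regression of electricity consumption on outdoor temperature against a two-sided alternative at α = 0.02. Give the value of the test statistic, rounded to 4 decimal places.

t = r·√(n − 2)/√(1 − r²) = 0.2145·√164/√0.95399 = 2.8124.
df = n − 2 = 164.
Two-sided p ≈ 0.0055, which is < 0.02, so reject H₀.
There is evidence of a linear association between outdoor temperature and electricity consumption.

t = 2.8124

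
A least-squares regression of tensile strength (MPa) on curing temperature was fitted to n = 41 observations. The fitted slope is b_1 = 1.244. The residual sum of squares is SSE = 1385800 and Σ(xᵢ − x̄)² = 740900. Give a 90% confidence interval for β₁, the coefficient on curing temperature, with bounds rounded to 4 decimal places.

MSE = SSE/(n − 2) = 1385800/39 = 35533.3.
SE(b_1) = √(MSE/Sₓₓ) = √(35533.3/740900) = 0.218997.
df = n − 2 = 39.
t* = t_{0.05, 39} = 1.684875.
Margin = t* × SE = 1.684875 × 0.218997 = 0.368983.
CI: 1.244 ± 0.368983 → (0.8750, 1.6130).
With 90% confidence, each one-unit increase in curing temperature is associated with a change of between 0.8750 and 1.6130 MPa in tensile strength.

(0.8750, 1.6130)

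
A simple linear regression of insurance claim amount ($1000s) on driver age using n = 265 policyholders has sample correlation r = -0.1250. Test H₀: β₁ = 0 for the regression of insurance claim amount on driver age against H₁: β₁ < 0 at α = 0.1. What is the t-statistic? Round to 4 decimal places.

t = r·√(n − 2)/√(1 − r²) = -0.1250·√263/√0.984375 = -2.0432.
df = n − 2 = 263.
One-sided p ≈ 0.0210, which is < 0.1, so reject H₀.
There is evidence of a linear association between driver age and insurance claim amount.

t = -2.0432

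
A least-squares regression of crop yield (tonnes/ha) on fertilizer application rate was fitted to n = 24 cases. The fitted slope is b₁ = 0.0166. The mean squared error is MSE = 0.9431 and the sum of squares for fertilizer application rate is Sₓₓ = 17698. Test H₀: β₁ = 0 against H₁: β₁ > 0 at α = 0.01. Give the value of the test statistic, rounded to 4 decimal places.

SE(b₁) = √(MSE/Sₓₓ) = √(0.9431/17698) = 0.0072999.
t = 0.0166 / 0.0072999 = 2.2740.
df = n − 2 = 22.
One-sided p ≈ 0.0165, which is ≥ 0.01, so fail to reject H₀.
The data do not give significant evidence that the true slope on fertilizer application rate is positive.

t = 2.2740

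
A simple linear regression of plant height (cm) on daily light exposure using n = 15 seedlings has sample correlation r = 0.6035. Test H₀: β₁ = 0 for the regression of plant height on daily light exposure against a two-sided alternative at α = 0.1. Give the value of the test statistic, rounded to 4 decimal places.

t = 2.7289

t = r·√(n − 2)/√(1 − r²) = 0.6035·√13/√0.635788 = 2.7289.
df = n − 2 = 13.
Two-sided p ≈ 0.0172, which is < 0.1, so reject H₀.
There is evidence of a linear association between daily light exposure and plant height.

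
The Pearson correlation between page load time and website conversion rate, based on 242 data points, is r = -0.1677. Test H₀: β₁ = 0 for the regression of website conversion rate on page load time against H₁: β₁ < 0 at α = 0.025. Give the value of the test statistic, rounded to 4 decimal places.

t = r·√(n − 2)/√(1 − r²) = -0.1677·√240/√0.971877 = -2.6353.
df = n − 2 = 240.
One-sided p ≈ 0.0045, which is < 0.025, so reject H₀.
There is evidence of a linear association between page load time and website conversion rate.

t = -2.6353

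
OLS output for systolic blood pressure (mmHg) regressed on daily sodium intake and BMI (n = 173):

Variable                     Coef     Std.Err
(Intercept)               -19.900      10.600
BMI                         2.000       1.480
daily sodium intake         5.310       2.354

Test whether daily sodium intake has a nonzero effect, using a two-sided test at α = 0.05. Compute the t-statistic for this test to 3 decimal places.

Read off: b = 5.310, SE = 2.354 for daily sodium intake.
H₀: β₁ = 0 vs H₁: β₁ ≠ 0.
t = 5.310 / 2.354 = 2.256.
df = n − k − 1 = 173 − 2 − 1 = 170.
Two-sided p ≈ 0.0254, which is < 0.05, so reject H₀.
There is evidence that daily sodium intake is associated with systolic blood pressure, holding the other predictors fixed.

t = 2.256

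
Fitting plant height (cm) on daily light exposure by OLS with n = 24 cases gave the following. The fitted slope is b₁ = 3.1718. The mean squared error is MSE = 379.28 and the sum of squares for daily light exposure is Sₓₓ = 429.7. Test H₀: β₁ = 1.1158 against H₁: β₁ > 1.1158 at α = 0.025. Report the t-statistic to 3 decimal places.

SE(b₁) = √(MSE/Sₓₓ) = √(379.28/429.7) = 0.939501.
t = (3.1718 − 1.1158) / 0.939501 = 2.188.
df = n − 2 = 22.
One-sided p ≈ 0.0198, which is < 0.025, so reject H₀.
There is evidence that the true slope on daily light exposure exceeds 1.1158 cm per unit.

t = 2.188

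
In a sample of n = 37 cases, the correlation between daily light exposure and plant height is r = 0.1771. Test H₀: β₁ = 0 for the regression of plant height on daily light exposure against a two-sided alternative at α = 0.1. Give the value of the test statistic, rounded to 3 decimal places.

t = r·√(n − 2)/√(1 − r²) = 0.1771·√35/√0.968636 = 1.065.
df = n − 2 = 35.
Two-sided p ≈ 0.2944, which is ≥ 0.1, so fail to reject H₀.
The data do not give significant evidence of a linear association between daily light exposure and plant height.

t = 1.065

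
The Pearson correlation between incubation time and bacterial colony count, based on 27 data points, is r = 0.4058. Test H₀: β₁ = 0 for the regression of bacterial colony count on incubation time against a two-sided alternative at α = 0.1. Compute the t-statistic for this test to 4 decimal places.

t = 2.2200

t = r·√(n − 2)/√(1 − r²) = 0.4058·√25/√0.835326 = 2.2200.
df = n − 2 = 25.
Two-sided p ≈ 0.0357, which is < 0.1, so reject H₀.
There is evidence of a linear association between incubation time and bacterial colony count.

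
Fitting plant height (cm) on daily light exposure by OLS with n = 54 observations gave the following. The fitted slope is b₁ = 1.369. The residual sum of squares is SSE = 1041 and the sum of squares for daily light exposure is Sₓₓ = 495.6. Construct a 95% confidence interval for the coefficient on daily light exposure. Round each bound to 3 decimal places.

(0.966, 1.772)

MSE = SSE/(n − 2) = 1041/52 = 20.0192.
SE(b₁) = √(MSE/Sₓₓ) = √(20.0192/495.6) = 0.200982.
df = n − 2 = 52.
t* = t_{0.025, 52} = 2.006647.
Margin = t* × SE = 2.006647 × 0.200982 = 0.40330.
CI: 1.369 ± 0.40330 → (0.966, 1.772).
With 95% confidence, each one-unit increase in daily light exposure is associated with a change of between 0.966 and 1.772 cm in plant height.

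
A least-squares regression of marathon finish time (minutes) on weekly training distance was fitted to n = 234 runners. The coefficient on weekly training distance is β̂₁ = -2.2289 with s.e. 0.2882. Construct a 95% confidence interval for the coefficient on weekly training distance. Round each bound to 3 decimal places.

(-2.797, -1.661)

df = n − 2 = 234 − 2 = 232.
t* = t_{0.025, 232} = 1.970242.
Margin = t* × SE = 1.970242 × 0.2882 = 0.56782.
CI: -2.2289 ± 0.56782 → (-2.797, -1.661).
With 95% confidence, each one-unit increase in weekly training distance is associated with a change of between -2.797 and -1.661 minutes in marathon finish time.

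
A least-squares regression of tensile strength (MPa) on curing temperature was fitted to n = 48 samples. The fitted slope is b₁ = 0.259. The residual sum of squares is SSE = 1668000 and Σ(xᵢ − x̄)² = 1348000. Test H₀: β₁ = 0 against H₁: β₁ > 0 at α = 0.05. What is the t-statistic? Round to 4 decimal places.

MSE = SSE/(n − 2) = 1668000/46 = 36260.9.
SE(b₁) = √(MSE/Sₓₓ) = √(36260.9/1348000) = 0.164011.
t = 0.259 / 0.164011 = 1.5792.
df = n − 2 = 46.
One-sided p ≈ 0.0606, which is ≥ 0.05, so fail to reject H₀.
The data do not give significant evidence that the true slope on curing temperature is positive.

t = 1.5792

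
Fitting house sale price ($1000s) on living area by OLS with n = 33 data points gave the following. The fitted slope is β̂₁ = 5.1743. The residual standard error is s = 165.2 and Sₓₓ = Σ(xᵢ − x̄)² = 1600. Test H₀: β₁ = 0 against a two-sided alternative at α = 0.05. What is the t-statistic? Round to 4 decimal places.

t = 1.2529

SE(β̂₁) = s/√Sₓₓ = 165.2/√1600 = 4.13.
t = 5.1743 / 4.13 = 1.2529.
df = n − 2 = 31.
Two-sided p ≈ 0.2196, which is ≥ 0.05, so fail to reject H₀.
The data do not give significant evidence of an association between living area and house sale price.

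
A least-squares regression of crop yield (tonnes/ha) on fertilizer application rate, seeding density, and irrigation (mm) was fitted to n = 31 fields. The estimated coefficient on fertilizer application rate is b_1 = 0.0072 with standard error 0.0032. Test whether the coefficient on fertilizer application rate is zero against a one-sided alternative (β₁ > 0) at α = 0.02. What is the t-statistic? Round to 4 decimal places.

t = 2.2500

H₀: β₁ = 0 vs H₁: β₁ > 0.
t = (b_1 − β₁⁰)/SE = 0.0072 / 0.0032 = 2.2500.
df = n − k − 1 = 31 − 3 − 1 = 27.
One-sided p ≈ 0.0164, which is < 0.02, so reject H₀.
There is evidence that the true slope on fertilizer application rate is positive, holding the other predictors fixed.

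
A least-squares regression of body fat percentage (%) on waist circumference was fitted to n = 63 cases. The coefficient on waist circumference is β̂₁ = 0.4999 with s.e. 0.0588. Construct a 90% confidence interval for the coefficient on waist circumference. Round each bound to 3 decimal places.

df = n − 2 = 63 − 2 = 61.
t* = t_{0.05, 61} = 1.670219.
Margin = t* × SE = 1.670219 × 0.0588 = 0.09821.
CI: 0.4999 ± 0.09821 → (0.402, 0.598).
With 90% confidence, each one-unit increase in waist circumference is associated with a change of between 0.402 and 0.598 % in body fat percentage.

(0.402, 0.598)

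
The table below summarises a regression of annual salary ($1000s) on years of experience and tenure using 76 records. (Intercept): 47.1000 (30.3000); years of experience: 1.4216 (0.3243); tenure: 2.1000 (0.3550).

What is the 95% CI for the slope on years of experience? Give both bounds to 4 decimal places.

(0.7753, 2.0679)

Read off: b = 1.4216, SE = 0.3243 for years of experience.
df = n − k − 1 = 76 − 2 − 1 = 73.
t* = t_{0.025, 73} = 1.992997.
Margin = t* × SE = 1.992997 × 0.3243 = 0.646329.
CI: 1.4216 ± 0.646329 → (0.7753, 2.0679).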